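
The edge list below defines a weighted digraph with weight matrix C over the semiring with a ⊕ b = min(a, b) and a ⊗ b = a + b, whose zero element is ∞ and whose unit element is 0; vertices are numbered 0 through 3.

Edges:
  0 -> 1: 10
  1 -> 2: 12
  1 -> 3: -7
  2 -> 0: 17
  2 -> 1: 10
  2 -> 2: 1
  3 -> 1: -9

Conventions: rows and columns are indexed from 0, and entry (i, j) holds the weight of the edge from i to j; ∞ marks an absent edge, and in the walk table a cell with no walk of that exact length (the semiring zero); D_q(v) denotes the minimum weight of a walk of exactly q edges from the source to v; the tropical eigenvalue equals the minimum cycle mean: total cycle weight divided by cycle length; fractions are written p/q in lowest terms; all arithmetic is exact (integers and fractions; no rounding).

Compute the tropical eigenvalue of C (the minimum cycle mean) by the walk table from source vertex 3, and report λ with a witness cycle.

q=0: [∞, ∞, ∞, 0]
q=1: [∞, -9, ∞, ∞]
q=2: [∞, ∞, 3, -16]
q=3: [20, -25, 4, ∞]
q=4: [21, 14, -13, -32]
Optimal cycle mean attained by: cycle 1->3->1, total (-7) + (-9), length 2.
Answer: λ = -8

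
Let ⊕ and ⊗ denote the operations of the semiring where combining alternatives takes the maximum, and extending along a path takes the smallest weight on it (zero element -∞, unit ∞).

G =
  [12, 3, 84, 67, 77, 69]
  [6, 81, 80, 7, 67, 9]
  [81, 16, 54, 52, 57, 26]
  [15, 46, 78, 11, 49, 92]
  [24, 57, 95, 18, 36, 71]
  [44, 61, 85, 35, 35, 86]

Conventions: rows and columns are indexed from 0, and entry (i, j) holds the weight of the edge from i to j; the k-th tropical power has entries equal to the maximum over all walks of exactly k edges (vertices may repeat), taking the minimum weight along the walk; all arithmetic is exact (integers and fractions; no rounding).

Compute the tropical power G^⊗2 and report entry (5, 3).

G^⊗2:
  [81, 61, 77, 52, 57, 71]
  [80, 81, 80, 52, 67, 67]
  [54, 57, 81, 67, 77, 69]
  [78, 61, 85, 52, 57, 86]
  [81, 61, 71, 52, 57, 71]
  [81, 61, 85, 52, 61, 86]
Key observation: the optimum is the walk 5->2->3, with weight 85 min 52 = 52.
Optimal value attained by: walk 5->2->3.
Answer: (G^⊗2)[5][3] = 52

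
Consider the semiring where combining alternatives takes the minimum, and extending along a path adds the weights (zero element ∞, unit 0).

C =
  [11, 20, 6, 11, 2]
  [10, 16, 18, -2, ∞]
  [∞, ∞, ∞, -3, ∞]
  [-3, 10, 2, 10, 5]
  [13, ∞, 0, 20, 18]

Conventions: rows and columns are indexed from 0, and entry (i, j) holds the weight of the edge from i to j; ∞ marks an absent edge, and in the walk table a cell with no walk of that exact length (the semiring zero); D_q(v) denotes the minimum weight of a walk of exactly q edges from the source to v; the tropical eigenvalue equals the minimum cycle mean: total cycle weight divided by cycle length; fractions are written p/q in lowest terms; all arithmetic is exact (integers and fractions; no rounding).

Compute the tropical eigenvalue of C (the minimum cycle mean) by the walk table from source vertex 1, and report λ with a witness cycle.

q=0: [∞, 0, ∞, ∞, ∞]
q=1: [10, 16, 18, -2, ∞]
q=2: [-5, 8, 0, 8, 3]
q=3: [5, 15, 1, -3, -3]
q=4: [-6, 7, -3, -2, 2]
q=5: [-5, 8, 0, -6, -4]
Optimal cycle mean attained by: cycle 0->4->2->3->0, total 2 + 0 + (-3) + (-3), length 4.
Answer: λ = -1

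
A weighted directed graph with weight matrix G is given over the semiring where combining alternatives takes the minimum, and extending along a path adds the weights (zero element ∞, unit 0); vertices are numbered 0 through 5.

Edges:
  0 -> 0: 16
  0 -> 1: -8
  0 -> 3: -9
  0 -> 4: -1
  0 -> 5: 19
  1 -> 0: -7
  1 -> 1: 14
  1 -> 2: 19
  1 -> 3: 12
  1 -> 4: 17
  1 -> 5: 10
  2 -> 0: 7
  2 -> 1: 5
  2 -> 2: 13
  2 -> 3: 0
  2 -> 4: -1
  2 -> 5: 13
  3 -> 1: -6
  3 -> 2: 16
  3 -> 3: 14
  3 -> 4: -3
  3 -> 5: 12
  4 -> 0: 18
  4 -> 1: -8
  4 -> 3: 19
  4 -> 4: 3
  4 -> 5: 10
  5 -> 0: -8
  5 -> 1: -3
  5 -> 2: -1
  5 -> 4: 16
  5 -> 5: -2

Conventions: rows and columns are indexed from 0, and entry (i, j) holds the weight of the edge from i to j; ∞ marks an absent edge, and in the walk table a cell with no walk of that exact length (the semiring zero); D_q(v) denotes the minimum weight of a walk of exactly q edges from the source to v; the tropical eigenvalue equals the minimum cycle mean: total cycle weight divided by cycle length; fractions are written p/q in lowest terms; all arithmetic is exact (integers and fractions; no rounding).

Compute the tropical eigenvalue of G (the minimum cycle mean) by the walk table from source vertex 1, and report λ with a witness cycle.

q=0: [∞, 0, ∞, ∞, ∞, ∞]
q=1: [-7, 14, 19, 12, 17, 10]
q=2: [2, -15, 9, -16, -8, 8]
q=3: [-22, -22, 0, -7, -19, -5]
q=4: [-29, -30, -6, -31, -23, -12]
q=5: [-37, -37, -15, -38, -34, -20]
q=6: [-44, -45, -22, -46, -41, -27]
Optimal cycle mean attained by: cycle 0->1->0, total (-8) + (-7), length 2.
Answer: λ = -15/2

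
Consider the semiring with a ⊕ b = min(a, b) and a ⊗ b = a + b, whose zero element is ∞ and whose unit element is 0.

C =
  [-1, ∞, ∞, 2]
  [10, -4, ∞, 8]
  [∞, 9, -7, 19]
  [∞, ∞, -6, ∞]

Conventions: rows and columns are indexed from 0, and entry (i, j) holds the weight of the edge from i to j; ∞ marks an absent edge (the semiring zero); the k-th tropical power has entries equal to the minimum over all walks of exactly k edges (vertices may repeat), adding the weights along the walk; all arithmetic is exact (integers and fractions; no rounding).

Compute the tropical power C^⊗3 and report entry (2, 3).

C^⊗2:
  [-2, ∞, -4, 1]
  [6, -8, 2, 4]
  [19, 2, -14, 12]
  [∞, 3, -13, 13]
C^⊗3:
  [-3, 5, -11, 0]
  [2, -12, -5, 0]
  [12, -5, -21, 5]
  [13, -4, -20, 6]
Key observation: the optimum is the walk 2->2->2->3, with weight (-7) + (-7) + 19 = 5.
Optimal value attained by: walk 2->2->2->3.
Answer: (C^⊗3)[2][3] = 5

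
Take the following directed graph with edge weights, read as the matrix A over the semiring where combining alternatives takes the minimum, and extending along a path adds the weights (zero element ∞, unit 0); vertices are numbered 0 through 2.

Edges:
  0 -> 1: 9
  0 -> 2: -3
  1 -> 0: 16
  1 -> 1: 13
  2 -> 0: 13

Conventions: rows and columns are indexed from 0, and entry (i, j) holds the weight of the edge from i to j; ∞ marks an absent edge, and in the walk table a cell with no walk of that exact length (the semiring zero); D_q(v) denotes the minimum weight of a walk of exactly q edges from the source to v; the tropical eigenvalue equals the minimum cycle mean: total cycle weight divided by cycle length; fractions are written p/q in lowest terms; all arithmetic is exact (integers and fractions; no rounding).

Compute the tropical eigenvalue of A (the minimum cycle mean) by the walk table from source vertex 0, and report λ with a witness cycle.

q=0: [0, ∞, ∞]
q=1: [∞, 9, -3]
q=2: [10, 22, ∞]
q=3: [38, 19, 7]
Optimal cycle mean attained by: cycle 0->2->0, total (-3) + 13, length 2.
Answer: λ = 5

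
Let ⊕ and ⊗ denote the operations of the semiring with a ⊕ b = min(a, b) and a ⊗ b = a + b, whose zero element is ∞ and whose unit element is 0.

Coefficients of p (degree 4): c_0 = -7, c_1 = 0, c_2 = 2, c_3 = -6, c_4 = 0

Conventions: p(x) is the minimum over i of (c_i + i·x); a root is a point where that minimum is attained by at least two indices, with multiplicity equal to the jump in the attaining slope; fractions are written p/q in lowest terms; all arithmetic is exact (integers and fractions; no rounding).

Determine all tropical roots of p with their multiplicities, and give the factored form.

hull edge (i=0, c=-7) to (i=3, c=-6): slope 1/3, span 3
hull edge (i=3, c=-6) to (i=4, c=0): slope 6, span 1
Factored form: p(x) = 0 ⊗ (x ⊕ (-6)) ⊗ (x ⊕ (-1/3)) ⊗ (x ⊕ (-1/3)) ⊗ (x ⊕ (-1/3))
Answer: roots = -6 (mult 1), -1/3 (mult 3)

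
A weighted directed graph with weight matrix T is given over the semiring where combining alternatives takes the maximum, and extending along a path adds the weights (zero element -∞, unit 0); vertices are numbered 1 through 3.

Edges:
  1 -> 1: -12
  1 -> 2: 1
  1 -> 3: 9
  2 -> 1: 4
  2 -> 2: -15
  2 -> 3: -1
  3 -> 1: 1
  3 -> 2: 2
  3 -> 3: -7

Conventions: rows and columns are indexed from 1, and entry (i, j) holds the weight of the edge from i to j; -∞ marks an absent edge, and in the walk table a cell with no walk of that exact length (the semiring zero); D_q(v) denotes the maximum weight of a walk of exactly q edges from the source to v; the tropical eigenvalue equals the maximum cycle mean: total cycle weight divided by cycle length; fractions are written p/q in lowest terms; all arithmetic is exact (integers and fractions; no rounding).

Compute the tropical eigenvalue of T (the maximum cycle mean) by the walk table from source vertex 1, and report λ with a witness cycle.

q=0: [0, -∞, -∞]
q=1: [-12, 1, 9]
q=2: [10, 11, 2]
q=3: [15, 11, 19]
Optimal cycle mean attained by: cycle 1->3->1, total 9 + 1, length 2.
Answer: λ = 5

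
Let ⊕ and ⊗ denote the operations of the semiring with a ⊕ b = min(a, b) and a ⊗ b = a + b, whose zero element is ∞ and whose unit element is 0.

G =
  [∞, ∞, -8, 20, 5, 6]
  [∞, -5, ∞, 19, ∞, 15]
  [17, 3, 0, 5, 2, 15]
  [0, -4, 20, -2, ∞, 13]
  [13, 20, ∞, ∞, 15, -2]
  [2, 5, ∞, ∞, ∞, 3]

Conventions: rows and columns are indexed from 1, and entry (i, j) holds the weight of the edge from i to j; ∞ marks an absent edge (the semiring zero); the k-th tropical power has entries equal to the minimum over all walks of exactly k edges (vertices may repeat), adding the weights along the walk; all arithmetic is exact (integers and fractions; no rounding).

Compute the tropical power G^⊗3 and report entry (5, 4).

G^⊗2:
  [8, -5, -8, -3, -6, 3]
  [17, -10, 39, 14, ∞, 10]
  [5, -2, 0, 3, 2, 0]
  [-2, -9, -8, -4, 5, 6]
  [0, 3, 5, 33, 18, 1]
  [5, 0, -6, 22, 7, 6]
G^⊗3:
  [-3, -10, -8, -5, -6, -8]
  [12, -15, 9, 9, 22, 5]
  [2, -7, -3, 1, 2, 0]
  [-4, -14, -10, -6, -6, 3]
  [3, -2, -8, 10, 5, 4]
  [8, -5, -6, -1, -4, 5]
Key observation: the optimum is the walk 5->1->3->4, with weight 13 + (-8) + 5 = 10.
Optimal value attained by: walk 5->1->3->4.
Answer: (G^⊗3)[5][4] = 10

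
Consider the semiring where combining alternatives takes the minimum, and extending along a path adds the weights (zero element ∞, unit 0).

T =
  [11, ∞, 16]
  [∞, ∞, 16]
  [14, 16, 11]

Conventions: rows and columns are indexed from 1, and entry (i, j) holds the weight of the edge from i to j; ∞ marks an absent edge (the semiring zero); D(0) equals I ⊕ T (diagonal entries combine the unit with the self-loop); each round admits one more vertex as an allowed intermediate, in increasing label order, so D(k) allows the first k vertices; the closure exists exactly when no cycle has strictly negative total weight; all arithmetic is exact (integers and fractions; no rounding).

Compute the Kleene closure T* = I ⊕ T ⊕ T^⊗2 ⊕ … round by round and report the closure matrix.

D(0):
  [0, ∞, 16]
  [∞, 0, 16]
  [14, 16, 0]
D(1):
  [0, ∞, 16]
  [∞, 0, 16]
  [14, 16, 0]
D(2):
  [0, ∞, 16]
  [∞, 0, 16]
  [14, 16, 0]
D(3):
  [0, 32, 16]
  [30, 0, 16]
  [14, 16, 0]
Answer: T* = [[0, 32, 16], [30, 0, 16], [14, 16, 0]]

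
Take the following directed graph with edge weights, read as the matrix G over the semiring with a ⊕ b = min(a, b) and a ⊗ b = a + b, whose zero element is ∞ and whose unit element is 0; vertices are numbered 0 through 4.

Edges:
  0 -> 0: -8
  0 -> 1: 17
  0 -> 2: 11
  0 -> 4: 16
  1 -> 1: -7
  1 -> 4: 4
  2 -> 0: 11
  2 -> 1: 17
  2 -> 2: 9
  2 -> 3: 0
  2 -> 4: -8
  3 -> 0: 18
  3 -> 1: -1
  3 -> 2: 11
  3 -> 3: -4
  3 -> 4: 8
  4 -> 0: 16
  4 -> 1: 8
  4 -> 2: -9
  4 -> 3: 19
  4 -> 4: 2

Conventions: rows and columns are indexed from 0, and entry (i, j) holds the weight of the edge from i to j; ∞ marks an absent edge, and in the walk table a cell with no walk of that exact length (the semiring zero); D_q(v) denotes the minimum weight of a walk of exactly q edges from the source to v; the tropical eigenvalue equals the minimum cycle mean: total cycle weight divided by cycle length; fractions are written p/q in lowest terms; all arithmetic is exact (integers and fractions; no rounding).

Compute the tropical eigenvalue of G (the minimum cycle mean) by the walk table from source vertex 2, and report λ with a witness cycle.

q=0: [∞, ∞, 0, ∞, ∞]
q=1: [11, 17, 9, 0, -8]
q=2: [3, -1, -17, -4, -6]
q=3: [-6, -8, -15, -17, -25]
q=4: [-14, -18, -34, -21, -23]
q=5: [-23, -25, -32, -34, -42]
Optimal cycle mean attained by: cycle 2->4->2, total (-8) + (-9), length 2.
Answer: λ = -17/2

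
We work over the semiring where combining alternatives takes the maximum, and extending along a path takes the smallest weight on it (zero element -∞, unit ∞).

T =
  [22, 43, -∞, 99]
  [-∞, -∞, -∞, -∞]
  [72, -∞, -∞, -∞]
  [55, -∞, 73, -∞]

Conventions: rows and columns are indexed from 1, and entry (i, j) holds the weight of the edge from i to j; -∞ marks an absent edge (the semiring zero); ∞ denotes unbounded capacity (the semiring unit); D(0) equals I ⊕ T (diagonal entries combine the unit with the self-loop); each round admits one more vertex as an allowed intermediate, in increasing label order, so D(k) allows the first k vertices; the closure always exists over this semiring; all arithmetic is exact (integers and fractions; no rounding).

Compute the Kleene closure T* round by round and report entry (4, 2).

D(0):
  [∞, 43, -∞, 99]
  [-∞, ∞, -∞, -∞]
  [72, -∞, ∞, -∞]
  [55, -∞, 73, ∞]
D(1):
  [∞, 43, -∞, 99]
  [-∞, ∞, -∞, -∞]
  [72, 43, ∞, 72]
  [55, 43, 73, ∞]
D(2):
  [∞, 43, -∞, 99]
  [-∞, ∞, -∞, -∞]
  [72, 43, ∞, 72]
  [55, 43, 73, ∞]
D(3):
  [∞, 43, -∞, 99]
  [-∞, ∞, -∞, -∞]
  [72, 43, ∞, 72]
  [72, 43, 73, ∞]
D(4):
  [∞, 43, 73, 99]
  [-∞, ∞, -∞, -∞]
  [72, 43, ∞, 72]
  [72, 43, 73, ∞]
Answer: T*[4][2] = 43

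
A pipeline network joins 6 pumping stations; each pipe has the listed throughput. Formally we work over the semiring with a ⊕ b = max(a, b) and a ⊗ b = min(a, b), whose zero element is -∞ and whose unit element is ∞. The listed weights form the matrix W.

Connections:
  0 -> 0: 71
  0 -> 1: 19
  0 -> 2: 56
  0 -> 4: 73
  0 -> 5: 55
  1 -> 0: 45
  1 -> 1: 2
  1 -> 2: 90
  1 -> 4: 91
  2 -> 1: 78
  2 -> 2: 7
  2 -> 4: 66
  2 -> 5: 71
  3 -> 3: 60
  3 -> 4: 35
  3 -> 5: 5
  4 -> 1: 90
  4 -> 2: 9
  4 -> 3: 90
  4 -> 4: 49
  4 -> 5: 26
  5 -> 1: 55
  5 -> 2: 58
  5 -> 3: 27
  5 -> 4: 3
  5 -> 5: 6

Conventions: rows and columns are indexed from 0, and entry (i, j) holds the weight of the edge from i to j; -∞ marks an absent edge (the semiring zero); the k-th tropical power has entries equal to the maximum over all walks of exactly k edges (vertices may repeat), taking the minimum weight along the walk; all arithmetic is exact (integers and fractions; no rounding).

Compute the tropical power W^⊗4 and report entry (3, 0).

W^⊗2:
  [71, 73, 56, 73, 71, 56]
  [45, 90, 45, 90, 66, 71]
  [45, 66, 78, 66, 78, 26]
  [-∞, 35, 9, 60, 35, 26]
  [45, 49, 90, 60, 90, 26]
  [45, 58, 55, 27, 58, 58]
W^⊗3:
  [71, 71, 73, 71, 73, 56]
  [45, 66, 90, 66, 90, 45]
  [45, 78, 66, 78, 66, 71]
  [35, 35, 35, 60, 35, 26]
  [45, 90, 49, 90, 66, 71]
  [45, 58, 58, 58, 58, 55]
W^⊗4:
  [71, 73, 71, 73, 71, 71]
  [45, 90, 66, 90, 66, 71]
  [45, 66, 78, 66, 78, 66]
  [35, 35, 35, 60, 35, 35]
  [45, 66, 90, 66, 90, 49]
  [45, 58, 58, 58, 58, 58]
Key observation: the optimum is the walk 3->3->4->1->0, with weight 60 min 35 min 90 min 45 = 35.
Optimal value attained by: walk 3->3->4->1->0.
Answer: (W^⊗4)[3][0] = 35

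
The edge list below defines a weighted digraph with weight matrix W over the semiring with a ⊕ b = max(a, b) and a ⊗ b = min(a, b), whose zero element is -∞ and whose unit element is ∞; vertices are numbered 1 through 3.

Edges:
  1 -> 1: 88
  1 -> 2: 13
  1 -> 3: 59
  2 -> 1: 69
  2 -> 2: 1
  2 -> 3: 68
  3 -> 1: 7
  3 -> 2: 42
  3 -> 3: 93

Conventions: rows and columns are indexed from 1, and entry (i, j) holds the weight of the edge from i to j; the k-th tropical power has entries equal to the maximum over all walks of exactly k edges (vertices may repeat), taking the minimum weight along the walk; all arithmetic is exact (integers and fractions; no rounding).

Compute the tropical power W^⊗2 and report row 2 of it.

W^⊗2:
  [88, 42, 59]
  [69, 42, 68]
  [42, 42, 93]
Answer: row 2 of W^⊗2 = [69, 42, 68]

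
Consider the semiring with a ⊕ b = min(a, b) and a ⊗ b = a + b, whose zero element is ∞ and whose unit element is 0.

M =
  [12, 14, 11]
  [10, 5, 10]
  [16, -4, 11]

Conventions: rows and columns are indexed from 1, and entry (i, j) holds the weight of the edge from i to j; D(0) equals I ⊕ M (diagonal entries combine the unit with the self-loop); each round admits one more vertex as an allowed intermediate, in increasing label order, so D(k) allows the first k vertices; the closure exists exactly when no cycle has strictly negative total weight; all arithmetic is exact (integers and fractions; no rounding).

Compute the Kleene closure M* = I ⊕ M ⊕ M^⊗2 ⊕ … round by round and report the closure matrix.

D(0):
  [0, 14, 11]
  [10, 0, 10]
  [16, -4, 0]
D(1):
  [0, 14, 11]
  [10, 0, 10]
  [16, -4, 0]
D(2):
  [0, 14, 11]
  [10, 0, 10]
  [6, -4, 0]
D(3):
  [0, 7, 11]
  [10, 0, 10]
  [6, -4, 0]
Answer: M* = [[0, 7, 11], [10, 0, 10], [6, -4, 0]]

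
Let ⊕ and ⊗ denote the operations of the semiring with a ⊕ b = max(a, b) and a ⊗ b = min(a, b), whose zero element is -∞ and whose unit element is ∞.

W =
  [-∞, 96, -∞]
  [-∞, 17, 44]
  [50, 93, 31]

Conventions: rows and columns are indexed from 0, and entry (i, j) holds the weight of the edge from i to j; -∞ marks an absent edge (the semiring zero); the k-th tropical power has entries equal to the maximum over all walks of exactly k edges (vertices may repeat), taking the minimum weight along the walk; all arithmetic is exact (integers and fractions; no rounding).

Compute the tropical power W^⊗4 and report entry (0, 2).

W^⊗2:
  [-∞, 17, 44]
  [44, 44, 31]
  [31, 50, 44]
W^⊗3:
  [44, 44, 31]
  [31, 44, 44]
  [44, 44, 44]
W^⊗4:
  [31, 44, 44]
  [44, 44, 44]
  [44, 44, 44]
Key observation: the optimum is the walk 0->1->2->1->2, with weight 96 min 44 min 93 min 44 = 44.
Optimal value attained by: walk 0->1->2->1->2.
Answer: (W^⊗4)[0][2] = 44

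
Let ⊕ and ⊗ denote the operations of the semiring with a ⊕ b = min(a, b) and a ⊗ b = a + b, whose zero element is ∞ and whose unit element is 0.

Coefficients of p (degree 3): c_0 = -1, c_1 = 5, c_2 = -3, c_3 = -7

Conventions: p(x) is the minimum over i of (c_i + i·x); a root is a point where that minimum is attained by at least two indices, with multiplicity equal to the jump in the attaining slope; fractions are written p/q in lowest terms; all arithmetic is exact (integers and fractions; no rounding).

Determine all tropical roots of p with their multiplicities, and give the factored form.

hull edge (i=0, c=-1) to (i=3, c=-7): slope -2, span 3
Factored form: p(x) = -7 ⊗ (x ⊕ 2) ⊗ (x ⊕ 2) ⊗ (x ⊕ 2)
Answer: roots = 2 (mult 3)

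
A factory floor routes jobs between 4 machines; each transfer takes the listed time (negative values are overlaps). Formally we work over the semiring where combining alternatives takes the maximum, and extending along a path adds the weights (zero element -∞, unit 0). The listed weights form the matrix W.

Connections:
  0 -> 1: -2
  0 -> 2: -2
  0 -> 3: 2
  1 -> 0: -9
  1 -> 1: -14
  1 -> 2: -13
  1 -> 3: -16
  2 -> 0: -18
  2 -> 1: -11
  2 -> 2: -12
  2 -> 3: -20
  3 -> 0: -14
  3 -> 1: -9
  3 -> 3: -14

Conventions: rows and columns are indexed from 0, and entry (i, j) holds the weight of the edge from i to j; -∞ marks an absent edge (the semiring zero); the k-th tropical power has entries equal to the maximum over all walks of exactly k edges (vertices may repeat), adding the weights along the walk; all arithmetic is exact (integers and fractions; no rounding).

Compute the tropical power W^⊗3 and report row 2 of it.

W^⊗2:
  [-11, -7, -14, -12]
  [-23, -11, -11, -7]
  [-20, -20, -20, -16]
  [-18, -16, -16, -12]
W^⊗3:
  [-16, -13, -13, -9]
  [-20, -16, -23, -21]
  [-29, -22, -22, -18]
  [-25, -20, -20, -16]
Answer: row 2 of W^⊗3 = [-29, -22, -22, -18]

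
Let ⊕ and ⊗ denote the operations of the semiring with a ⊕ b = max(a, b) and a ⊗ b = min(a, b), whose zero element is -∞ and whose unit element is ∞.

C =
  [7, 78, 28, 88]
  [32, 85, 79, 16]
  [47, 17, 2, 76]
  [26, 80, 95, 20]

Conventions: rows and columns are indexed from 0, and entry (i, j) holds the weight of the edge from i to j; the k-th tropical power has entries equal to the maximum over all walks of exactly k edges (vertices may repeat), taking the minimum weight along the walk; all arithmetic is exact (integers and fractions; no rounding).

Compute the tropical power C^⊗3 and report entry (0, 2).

C^⊗2:
  [32, 80, 88, 28]
  [47, 85, 79, 76]
  [26, 76, 76, 47]
  [47, 80, 79, 76]
C^⊗3:
  [47, 80, 79, 76]
  [47, 85, 79, 76]
  [47, 76, 76, 76]
  [47, 80, 79, 76]
Key observation: the optimum is the walk 0->3->1->2, with weight 88 min 80 min 79 = 79.
Optimal value attained by: walk 0->3->1->2.
Answer: (C^⊗3)[0][2] = 79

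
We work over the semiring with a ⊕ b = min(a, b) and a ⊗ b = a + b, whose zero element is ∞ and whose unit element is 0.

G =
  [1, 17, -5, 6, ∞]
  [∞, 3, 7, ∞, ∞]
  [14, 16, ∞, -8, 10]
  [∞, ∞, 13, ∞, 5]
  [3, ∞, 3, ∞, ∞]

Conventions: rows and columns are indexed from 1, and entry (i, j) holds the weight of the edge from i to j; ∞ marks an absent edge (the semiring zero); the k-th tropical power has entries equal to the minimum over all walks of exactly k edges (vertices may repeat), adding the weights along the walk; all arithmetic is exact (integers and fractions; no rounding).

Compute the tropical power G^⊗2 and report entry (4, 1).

G^⊗2:
  [2, 11, -4, -13, 5]
  [21, 6, 10, -1, 17]
  [13, 19, 5, 20, -3]
  [8, 29, 8, 5, 23]
  [4, 19, -2, -5, 13]
Key observation: the optimum is the walk 4->5->1, with weight 5 + 3 = 8.
Optimal value attained by: walk 4->5->1.
Answer: (G^⊗2)[4][1] = 8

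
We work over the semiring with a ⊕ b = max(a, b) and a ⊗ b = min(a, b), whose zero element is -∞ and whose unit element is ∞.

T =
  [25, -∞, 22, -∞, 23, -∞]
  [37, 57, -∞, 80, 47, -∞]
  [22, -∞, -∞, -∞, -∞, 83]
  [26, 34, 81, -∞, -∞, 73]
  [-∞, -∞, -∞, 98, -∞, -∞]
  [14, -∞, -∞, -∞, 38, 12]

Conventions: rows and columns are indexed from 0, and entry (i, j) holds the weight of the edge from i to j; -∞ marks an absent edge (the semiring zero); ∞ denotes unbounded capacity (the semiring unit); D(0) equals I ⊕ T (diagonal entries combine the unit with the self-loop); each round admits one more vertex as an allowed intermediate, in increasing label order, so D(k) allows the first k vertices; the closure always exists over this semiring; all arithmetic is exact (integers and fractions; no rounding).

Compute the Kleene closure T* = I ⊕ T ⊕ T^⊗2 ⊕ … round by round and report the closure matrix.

D(0):
  [∞, -∞, 22, -∞, 23, -∞]
  [37, ∞, -∞, 80, 47, -∞]
  [22, -∞, ∞, -∞, -∞, 83]
  [26, 34, 81, ∞, -∞, 73]
  [-∞, -∞, -∞, 98, ∞, -∞]
  [14, -∞, -∞, -∞, 38, ∞]
D(1):
  [∞, -∞, 22, -∞, 23, -∞]
  [37, ∞, 22, 80, 47, -∞]
  [22, -∞, ∞, -∞, 22, 83]
  [26, 34, 81, ∞, 23, 73]
  [-∞, -∞, -∞, 98, ∞, -∞]
  [14, -∞, 14, -∞, 38, ∞]
D(2):
  [∞, -∞, 22, -∞, 23, -∞]
  [37, ∞, 22, 80, 47, -∞]
  [22, -∞, ∞, -∞, 22, 83]
  [34, 34, 81, ∞, 34, 73]
  [-∞, -∞, -∞, 98, ∞, -∞]
  [14, -∞, 14, -∞, 38, ∞]
D(3):
  [∞, -∞, 22, -∞, 23, 22]
  [37, ∞, 22, 80, 47, 22]
  [22, -∞, ∞, -∞, 22, 83]
  [34, 34, 81, ∞, 34, 81]
  [-∞, -∞, -∞, 98, ∞, -∞]
  [14, -∞, 14, -∞, 38, ∞]
D(4):
  [∞, -∞, 22, -∞, 23, 22]
  [37, ∞, 80, 80, 47, 80]
  [22, -∞, ∞, -∞, 22, 83]
  [34, 34, 81, ∞, 34, 81]
  [34, 34, 81, 98, ∞, 81]
  [14, -∞, 14, -∞, 38, ∞]
D(5):
  [∞, 23, 23, 23, 23, 23]
  [37, ∞, 80, 80, 47, 80]
  [22, 22, ∞, 22, 22, 83]
  [34, 34, 81, ∞, 34, 81]
  [34, 34, 81, 98, ∞, 81]
  [34, 34, 38, 38, 38, ∞]
D(6):
  [∞, 23, 23, 23, 23, 23]
  [37, ∞, 80, 80, 47, 80]
  [34, 34, ∞, 38, 38, 83]
  [34, 34, 81, ∞, 38, 81]
  [34, 34, 81, 98, ∞, 81]
  [34, 34, 38, 38, 38, ∞]
Answer: T* = [[∞, 23, 23, 23, 23, 23], [37, ∞, 80, 80, 47, 80], [34, 34, ∞, 38, 38, 83], [34, 34, 81, ∞, 38, 81], [34, 34, 81, 98, ∞, 81], [34, 34, 38, 38, 38, ∞]]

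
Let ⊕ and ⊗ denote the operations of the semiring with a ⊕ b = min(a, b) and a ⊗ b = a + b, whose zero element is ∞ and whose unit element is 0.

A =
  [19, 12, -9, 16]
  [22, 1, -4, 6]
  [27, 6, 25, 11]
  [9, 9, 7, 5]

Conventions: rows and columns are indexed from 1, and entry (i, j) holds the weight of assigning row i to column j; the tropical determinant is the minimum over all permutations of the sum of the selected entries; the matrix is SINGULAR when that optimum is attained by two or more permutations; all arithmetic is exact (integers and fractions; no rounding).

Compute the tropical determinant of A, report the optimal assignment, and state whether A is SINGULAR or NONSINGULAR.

σ = (1, 2, 3, 4): 19 + 1 + 25 + 5 = 50
σ = (1, 2, 4, 3): 19 + 1 + 11 + 7 = 38
σ = (1, 3, 2, 4): 19 + (-4) + 6 + 5 = 26
σ = (1, 3, 4, 2): 19 + (-4) + 11 + 9 = 35
σ = (1, 4, 2, 3): 19 + 6 + 6 + 7 = 38
σ = (1, 4, 3, 2): 19 + 6 + 25 + 9 = 59
σ = (2, 1, 3, 4): 12 + 22 + 25 + 5 = 64
σ = (2, 1, 4, 3): 12 + 22 + 11 + 7 = 52
σ = (2, 3, 1, 4): 12 + (-4) + 27 + 5 = 40
σ = (2, 3, 4, 1): 12 + (-4) + 11 + 9 = 28
σ = (2, 4, 1, 3): 12 + 6 + 27 + 7 = 52
σ = (2, 4, 3, 1): 12 + 6 + 25 + 9 = 52
σ = (3, 1, 2, 4): (-9) + 22 + 6 + 5 = 24
σ = (3, 1, 4, 2): (-9) + 22 + 11 + 9 = 33
σ = (3, 2, 1, 4): (-9) + 1 + 27 + 5 = 24
σ = (3, 2, 4, 1): (-9) + 1 + 11 + 9 = 12
σ = (3, 4, 1, 2): (-9) + 6 + 27 + 9 = 33
σ = (3, 4, 2, 1): (-9) + 6 + 6 + 9 = 12
σ = (4, 1, 2, 3): 16 + 22 + 6 + 7 = 51
σ = (4, 1, 3, 2): 16 + 22 + 25 + 9 = 72
σ = (4, 2, 1, 3): 16 + 1 + 27 + 7 = 51
σ = (4, 2, 3, 1): 16 + 1 + 25 + 9 = 51
σ = (4, 3, 1, 2): 16 + (-4) + 27 + 9 = 48
σ = (4, 3, 2, 1): 16 + (-4) + 6 + 9 = 27
Optimal value attained by: σ = (3, 2, 4, 1).
Answer: det⊕(A) = 12; verdict: SINGULAR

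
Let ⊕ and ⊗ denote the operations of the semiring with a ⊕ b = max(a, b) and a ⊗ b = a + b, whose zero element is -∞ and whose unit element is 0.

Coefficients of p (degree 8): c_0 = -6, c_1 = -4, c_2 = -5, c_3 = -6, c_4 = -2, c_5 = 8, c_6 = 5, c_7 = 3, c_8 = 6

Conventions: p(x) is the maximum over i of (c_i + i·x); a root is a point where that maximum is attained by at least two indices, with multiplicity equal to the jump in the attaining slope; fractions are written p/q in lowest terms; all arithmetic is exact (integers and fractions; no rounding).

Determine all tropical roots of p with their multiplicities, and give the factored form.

hull edge (i=0, c=-6) to (i=5, c=8): slope 14/5, span 5
hull edge (i=5, c=8) to (i=8, c=6): slope -2/3, span 3
Factored form: p(x) = 6 ⊗ (x ⊕ (-14/5)) ⊗ (x ⊕ (-14/5)) ⊗ (x ⊕ (-14/5)) ⊗ (x ⊕ (-14/5)) ⊗ (x ⊕ (-14/5)) ⊗ (x ⊕ 2/3) ⊗ (x ⊕ 2/3) ⊗ (x ⊕ 2/3)
Answer: roots = -14/5 (mult 5), 2/3 (mult 3)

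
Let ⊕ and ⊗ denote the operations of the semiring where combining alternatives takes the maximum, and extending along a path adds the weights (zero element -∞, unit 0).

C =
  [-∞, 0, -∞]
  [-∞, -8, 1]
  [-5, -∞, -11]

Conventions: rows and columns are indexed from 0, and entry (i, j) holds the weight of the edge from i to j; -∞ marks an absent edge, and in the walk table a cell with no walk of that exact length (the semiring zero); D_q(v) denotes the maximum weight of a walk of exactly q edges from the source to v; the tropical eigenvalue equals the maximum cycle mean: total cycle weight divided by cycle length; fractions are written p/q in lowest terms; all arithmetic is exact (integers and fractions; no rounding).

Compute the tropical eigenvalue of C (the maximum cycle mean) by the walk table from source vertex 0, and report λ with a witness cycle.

q=0: [0, -∞, -∞]
q=1: [-∞, 0, -∞]
q=2: [-∞, -8, 1]
q=3: [-4, -16, -7]
Optimal cycle mean attained by: cycle 0->1->2->0, total 0 + 1 + (-5), length 3.
Answer: λ = -4/3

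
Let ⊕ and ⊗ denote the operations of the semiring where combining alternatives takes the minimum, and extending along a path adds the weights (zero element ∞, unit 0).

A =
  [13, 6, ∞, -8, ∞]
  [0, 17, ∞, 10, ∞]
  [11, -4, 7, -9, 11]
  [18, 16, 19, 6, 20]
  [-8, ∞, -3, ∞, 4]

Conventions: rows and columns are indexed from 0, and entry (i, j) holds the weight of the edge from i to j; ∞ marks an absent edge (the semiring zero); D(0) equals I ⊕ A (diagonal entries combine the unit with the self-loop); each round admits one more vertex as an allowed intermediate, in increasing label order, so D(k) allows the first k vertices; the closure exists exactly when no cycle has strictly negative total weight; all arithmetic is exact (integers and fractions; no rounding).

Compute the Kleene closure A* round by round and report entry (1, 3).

D(0):
  [0, 6, ∞, -8, ∞]
  [0, 0, ∞, 10, ∞]
  [11, -4, 0, -9, 11]
  [18, 16, 19, 0, 20]
  [-8, ∞, -3, ∞, 0]
D(1):
  [0, 6, ∞, -8, ∞]
  [0, 0, ∞, -8, ∞]
  [11, -4, 0, -9, 11]
  [18, 16, 19, 0, 20]
  [-8, -2, -3, -16, 0]
D(2):
  [0, 6, ∞, -8, ∞]
  [0, 0, ∞, -8, ∞]
  [-4, -4, 0, -12, 11]
  [16, 16, 19, 0, 20]
  [-8, -2, -3, -16, 0]
D(3):
  [0, 6, ∞, -8, ∞]
  [0, 0, ∞, -8, ∞]
  [-4, -4, 0, -12, 11]
  [15, 15, 19, 0, 20]
  [-8, -7, -3, -16, 0]
D(4):
  [0, 6, 11, -8, 12]
  [0, 0, 11, -8, 12]
  [-4, -4, 0, -12, 8]
  [15, 15, 19, 0, 20]
  [-8, -7, -3, -16, 0]
D(5):
  [0, 5, 9, -8, 12]
  [0, 0, 9, -8, 12]
  [-4, -4, 0, -12, 8]
  [12, 13, 17, 0, 20]
  [-8, -7, -3, -16, 0]
Answer: A*[1][3] = -8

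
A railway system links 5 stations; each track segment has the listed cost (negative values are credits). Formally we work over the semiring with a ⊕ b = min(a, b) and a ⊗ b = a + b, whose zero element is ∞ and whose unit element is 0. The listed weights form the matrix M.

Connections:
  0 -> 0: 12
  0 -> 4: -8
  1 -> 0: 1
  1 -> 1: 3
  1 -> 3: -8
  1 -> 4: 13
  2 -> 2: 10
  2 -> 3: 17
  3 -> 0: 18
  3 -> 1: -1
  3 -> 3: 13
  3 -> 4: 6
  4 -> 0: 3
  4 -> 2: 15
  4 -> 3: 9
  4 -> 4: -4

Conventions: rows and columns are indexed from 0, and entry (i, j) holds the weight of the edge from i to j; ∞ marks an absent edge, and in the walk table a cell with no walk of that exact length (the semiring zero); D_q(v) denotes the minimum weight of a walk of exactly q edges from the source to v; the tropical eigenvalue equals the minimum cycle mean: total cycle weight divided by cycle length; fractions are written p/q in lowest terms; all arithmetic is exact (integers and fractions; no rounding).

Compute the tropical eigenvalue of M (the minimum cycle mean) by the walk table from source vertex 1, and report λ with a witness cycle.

q=0: [∞, 0, ∞, ∞, ∞]
q=1: [1, 3, ∞, -8, 13]
q=2: [4, -9, 28, -5, -7]
q=3: [-8, -6, 8, -17, -11]
q=4: [-8, -18, 4, -14, -16]
q=5: [-17, -15, -1, -26, -20]
Optimal cycle mean attained by: cycle 1->3->1, total (-8) + (-1), length 2.
Answer: λ = -9/2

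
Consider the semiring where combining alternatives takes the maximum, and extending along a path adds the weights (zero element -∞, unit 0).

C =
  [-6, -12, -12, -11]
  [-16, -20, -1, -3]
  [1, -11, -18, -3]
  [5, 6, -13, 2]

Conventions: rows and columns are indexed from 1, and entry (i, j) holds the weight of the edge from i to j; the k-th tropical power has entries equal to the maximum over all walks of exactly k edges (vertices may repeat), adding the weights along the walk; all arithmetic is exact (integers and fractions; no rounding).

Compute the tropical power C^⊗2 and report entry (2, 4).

C^⊗2:
  [-6, -5, -13, -9]
  [2, 3, -16, -1]
  [2, 3, -11, -1]
  [7, 8, 5, 4]
Key observation: the optimum is the walk 2->4->4, with weight (-3) + 2 = -1.
Optimal value attained by: walk 2->4->4.
Answer: (C^⊗2)[2][4] = -1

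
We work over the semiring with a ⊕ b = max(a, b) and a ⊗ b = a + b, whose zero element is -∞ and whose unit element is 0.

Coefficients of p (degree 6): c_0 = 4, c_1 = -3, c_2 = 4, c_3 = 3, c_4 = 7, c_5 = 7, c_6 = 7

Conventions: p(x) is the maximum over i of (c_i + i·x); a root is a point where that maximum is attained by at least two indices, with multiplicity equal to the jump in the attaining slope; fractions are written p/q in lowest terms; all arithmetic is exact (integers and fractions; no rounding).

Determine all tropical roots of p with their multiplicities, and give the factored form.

hull edge (i=0, c=4) to (i=4, c=7): slope 3/4, span 4
hull edge (i=4, c=7) to (i=6, c=7): slope 0, span 2
Factored form: p(x) = 7 ⊗ (x ⊕ (-3/4)) ⊗ (x ⊕ (-3/4)) ⊗ (x ⊕ (-3/4)) ⊗ (x ⊕ (-3/4)) ⊗ (x ⊕ 0) ⊗ (x ⊕ 0)
Answer: roots = -3/4 (mult 4), 0 (mult 2)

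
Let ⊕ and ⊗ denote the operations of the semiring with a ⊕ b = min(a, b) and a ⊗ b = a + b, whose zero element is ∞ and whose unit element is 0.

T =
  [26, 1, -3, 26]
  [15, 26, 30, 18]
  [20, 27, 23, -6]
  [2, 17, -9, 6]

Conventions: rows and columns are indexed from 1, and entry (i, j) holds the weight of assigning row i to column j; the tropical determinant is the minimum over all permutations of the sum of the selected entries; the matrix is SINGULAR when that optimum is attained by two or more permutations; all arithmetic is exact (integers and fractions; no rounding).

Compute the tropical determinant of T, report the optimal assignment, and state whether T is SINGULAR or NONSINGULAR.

σ = (1, 2, 3, 4): 26 + 26 + 23 + 6 = 81
σ = (1, 2, 4, 3): 26 + 26 + (-6) + (-9) = 37
σ = (1, 3, 2, 4): 26 + 30 + 27 + 6 = 89
σ = (1, 3, 4, 2): 26 + 30 + (-6) + 17 = 67
σ = (1, 4, 2, 3): 26 + 18 + 27 + (-9) = 62
σ = (1, 4, 3, 2): 26 + 18 + 23 + 17 = 84
σ = (2, 1, 3, 4): 1 + 15 + 23 + 6 = 45
σ = (2, 1, 4, 3): 1 + 15 + (-6) + (-9) = 1
σ = (2, 3, 1, 4): 1 + 30 + 20 + 6 = 57
σ = (2, 3, 4, 1): 1 + 30 + (-6) + 2 = 27
σ = (2, 4, 1, 3): 1 + 18 + 20 + (-9) = 30
σ = (2, 4, 3, 1): 1 + 18 + 23 + 2 = 44
σ = (3, 1, 2, 4): (-3) + 15 + 27 + 6 = 45
σ = (3, 1, 4, 2): (-3) + 15 + (-6) + 17 = 23
σ = (3, 2, 1, 4): (-3) + 26 + 20 + 6 = 49
σ = (3, 2, 4, 1): (-3) + 26 + (-6) + 2 = 19
σ = (3, 4, 1, 2): (-3) + 18 + 20 + 17 = 52
σ = (3, 4, 2, 1): (-3) + 18 + 27 + 2 = 44
σ = (4, 1, 2, 3): 26 + 15 + 27 + (-9) = 59
σ = (4, 1, 3, 2): 26 + 15 + 23 + 17 = 81
σ = (4, 2, 1, 3): 26 + 26 + 20 + (-9) = 63
σ = (4, 2, 3, 1): 26 + 26 + 23 + 2 = 77
σ = (4, 3, 1, 2): 26 + 30 + 20 + 17 = 93
σ = (4, 3, 2, 1): 26 + 30 + 27 + 2 = 85
Optimal value attained by: σ = (2, 1, 4, 3).
Answer: det⊕(T) = 1; verdict: NONSINGULAR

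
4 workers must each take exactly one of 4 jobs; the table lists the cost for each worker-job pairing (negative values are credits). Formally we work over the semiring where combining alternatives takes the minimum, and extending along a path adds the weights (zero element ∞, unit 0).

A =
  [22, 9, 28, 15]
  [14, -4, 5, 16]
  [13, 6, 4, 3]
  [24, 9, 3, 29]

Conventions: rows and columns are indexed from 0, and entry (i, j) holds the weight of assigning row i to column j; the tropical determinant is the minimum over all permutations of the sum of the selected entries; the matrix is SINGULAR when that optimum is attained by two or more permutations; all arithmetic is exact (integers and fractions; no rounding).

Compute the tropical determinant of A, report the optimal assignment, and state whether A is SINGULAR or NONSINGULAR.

σ = (0, 1, 2, 3): 22 + (-4) + 4 + 29 = 51
σ = (0, 1, 3, 2): 22 + (-4) + 3 + 3 = 24
σ = (0, 2, 1, 3): 22 + 5 + 6 + 29 = 62
σ = (0, 2, 3, 1): 22 + 5 + 3 + 9 = 39
σ = (0, 3, 1, 2): 22 + 16 + 6 + 3 = 47
σ = (0, 3, 2, 1): 22 + 16 + 4 + 9 = 51
σ = (1, 0, 2, 3): 9 + 14 + 4 + 29 = 56
σ = (1, 0, 3, 2): 9 + 14 + 3 + 3 = 29
σ = (1, 2, 0, 3): 9 + 5 + 13 + 29 = 56
σ = (1, 2, 3, 0): 9 + 5 + 3 + 24 = 41
σ = (1, 3, 0, 2): 9 + 16 + 13 + 3 = 41
σ = (1, 3, 2, 0): 9 + 16 + 4 + 24 = 53
σ = (2, 0, 1, 3): 28 + 14 + 6 + 29 = 77
σ = (2, 0, 3, 1): 28 + 14 + 3 + 9 = 54
σ = (2, 1, 0, 3): 28 + (-4) + 13 + 29 = 66
σ = (2, 1, 3, 0): 28 + (-4) + 3 + 24 = 51
σ = (2, 3, 0, 1): 28 + 16 + 13 + 9 = 66
σ = (2, 3, 1, 0): 28 + 16 + 6 + 24 = 74
σ = (3, 0, 1, 2): 15 + 14 + 6 + 3 = 38
σ = (3, 0, 2, 1): 15 + 14 + 4 + 9 = 42
σ = (3, 1, 0, 2): 15 + (-4) + 13 + 3 = 27
σ = (3, 1, 2, 0): 15 + (-4) + 4 + 24 = 39
σ = (3, 2, 0, 1): 15 + 5 + 13 + 9 = 42
σ = (3, 2, 1, 0): 15 + 5 + 6 + 24 = 50
Optimal value attained by: σ = (0, 1, 3, 2).
Answer: det⊕(A) = 24; verdict: NONSINGULAR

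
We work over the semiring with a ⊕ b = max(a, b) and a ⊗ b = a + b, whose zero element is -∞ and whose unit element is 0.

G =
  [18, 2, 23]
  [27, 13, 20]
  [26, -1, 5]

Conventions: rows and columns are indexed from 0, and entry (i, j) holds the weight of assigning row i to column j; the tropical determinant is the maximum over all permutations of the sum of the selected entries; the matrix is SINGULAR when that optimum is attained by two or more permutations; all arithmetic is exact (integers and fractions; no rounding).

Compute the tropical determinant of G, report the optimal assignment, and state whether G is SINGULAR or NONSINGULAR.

σ = (0, 1, 2): 18 + 13 + 5 = 36
σ = (0, 2, 1): 18 + 20 + (-1) = 37
σ = (1, 0, 2): 2 + 27 + 5 = 34
σ = (1, 2, 0): 2 + 20 + 26 = 48
σ = (2, 0, 1): 23 + 27 + (-1) = 49
σ = (2, 1, 0): 23 + 13 + 26 = 62
Optimal value attained by: σ = (2, 1, 0).
Answer: det⊕(G) = 62; verdict: NONSINGULAR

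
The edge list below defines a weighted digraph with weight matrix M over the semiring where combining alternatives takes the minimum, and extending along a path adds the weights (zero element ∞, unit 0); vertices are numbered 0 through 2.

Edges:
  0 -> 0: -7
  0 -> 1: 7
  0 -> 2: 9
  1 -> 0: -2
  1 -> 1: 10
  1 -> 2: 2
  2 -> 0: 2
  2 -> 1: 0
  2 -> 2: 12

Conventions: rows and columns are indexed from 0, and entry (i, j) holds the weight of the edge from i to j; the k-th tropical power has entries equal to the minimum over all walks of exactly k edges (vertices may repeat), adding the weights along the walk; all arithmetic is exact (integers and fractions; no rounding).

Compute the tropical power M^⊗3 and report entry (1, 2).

M^⊗2:
  [-14, 0, 2]
  [-9, 2, 7]
  [-5, 9, 2]
M^⊗3:
  [-21, -7, -5]
  [-16, -2, 0]
  [-12, 2, 4]
Key observation: the optimum is the walk 1->0->0->2, with weight (-2) + (-7) + 9 = 0.
Optimal value attained by: walk 1->0->0->2.
Answer: (M^⊗3)[1][2] = 0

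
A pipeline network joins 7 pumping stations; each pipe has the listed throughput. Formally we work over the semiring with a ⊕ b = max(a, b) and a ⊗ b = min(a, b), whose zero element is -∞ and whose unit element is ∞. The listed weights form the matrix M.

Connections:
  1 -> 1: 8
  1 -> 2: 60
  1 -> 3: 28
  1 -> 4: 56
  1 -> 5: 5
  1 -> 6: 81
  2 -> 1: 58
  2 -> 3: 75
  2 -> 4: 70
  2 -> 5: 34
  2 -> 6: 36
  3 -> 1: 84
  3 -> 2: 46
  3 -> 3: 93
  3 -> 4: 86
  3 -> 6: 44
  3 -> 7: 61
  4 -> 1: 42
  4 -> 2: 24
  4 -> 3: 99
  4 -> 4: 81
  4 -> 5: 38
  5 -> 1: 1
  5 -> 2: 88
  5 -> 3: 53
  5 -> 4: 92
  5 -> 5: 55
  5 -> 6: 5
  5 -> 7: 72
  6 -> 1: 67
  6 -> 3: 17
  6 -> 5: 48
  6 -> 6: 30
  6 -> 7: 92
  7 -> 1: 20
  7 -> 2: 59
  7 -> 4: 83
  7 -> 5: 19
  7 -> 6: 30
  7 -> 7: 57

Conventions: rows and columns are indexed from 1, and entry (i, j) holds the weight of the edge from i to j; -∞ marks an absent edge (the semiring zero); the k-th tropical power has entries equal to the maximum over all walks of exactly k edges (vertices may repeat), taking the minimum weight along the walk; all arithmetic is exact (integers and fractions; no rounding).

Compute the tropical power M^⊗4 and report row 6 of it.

M^⊗2:
  [67, 28, 60, 60, 48, 36, 81]
  [75, 58, 75, 75, 38, 58, 61]
  [84, 60, 93, 86, 44, 81, 61]
  [84, 46, 93, 86, 38, 44, 61]
  [58, 59, 92, 81, 55, 44, 57]
  [30, 60, 48, 83, 48, 67, 57]
  [58, 57, 83, 81, 38, 36, 57]
M^⊗3:
  [60, 60, 60, 81, 48, 67, 60]
  [75, 60, 75, 75, 48, 75, 61]
  [84, 60, 93, 86, 48, 81, 81]
  [84, 60, 93, 86, 44, 81, 61]
  [84, 58, 92, 86, 55, 58, 61]
  [67, 57, 83, 81, 48, 44, 67]
  [83, 58, 83, 83, 38, 58, 61]
M^⊗4:
  [67, 60, 81, 81, 48, 60, 67]
  [75, 60, 75, 75, 48, 75, 75]
  [84, 60, 93, 86, 48, 81, 81]
  [84, 60, 93, 86, 48, 81, 81]
  [84, 60, 92, 86, 55, 81, 61]
  [83, 60, 83, 83, 48, 67, 61]
  [83, 60, 83, 83, 48, 81, 61]
Answer: row 6 of M^⊗4 = [83, 60, 83, 83, 48, 67, 61]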